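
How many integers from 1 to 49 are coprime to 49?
42

49 = 7^2
φ(n) = n × ∏(1 - 1/p) for each prime p dividing n
φ(49) = 49 × (1 - 1/7) = 42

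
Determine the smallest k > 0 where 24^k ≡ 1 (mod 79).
6

79 is prime, so ord(24) divides φ(79) = 78.
Divisors of 78: 1, 2, 3, 6, 13, 26, 39, 78.
Repeated squaring: 24^1 ≡ 24, 24^2 ≡ 23, 24^4 ≡ 55, 24^8 ≡ 23, 24^16 ≡ 55, 24^32 ≡ 23, 24^64 ≡ 55 (mod 79).
Test 24^d mod 79 for each divisor d in increasing order:
24^1 ≡ 24
24^2 ≡ 23
24^3 = 24^2·24^1 ≡ 78
24^6 = 24^4·24^2 ≡ 1  ← first divisor giving 1
The order is 6.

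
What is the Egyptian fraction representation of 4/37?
1/10 + 1/124 + 1/22940

Greedy algorithm:
4/37: ceiling(37/4) = 10, use 1/10
3/370: ceiling(370/3) = 124, use 1/124
1/22940: ceiling(22940/1) = 22940, use 1/22940
Result: 4/37 = 1/10 + 1/124 + 1/22940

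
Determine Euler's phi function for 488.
240

488 = 2^3 × 61
φ(n) = n × ∏(1 - 1/p) for each prime p dividing n
φ(488) = 488 × (1 - 1/2) × (1 - 1/61) = 240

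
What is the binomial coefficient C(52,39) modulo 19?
14

Using Lucas' theorem:
Write n=52 and k=39 in base 19:
n in base 19: [2, 14]
k in base 19: [2, 1]
C(52,39) mod 19 = ∏ C(n_i, k_i) mod 19
Digit binomials (mod 19): C(2,2) = 1; C(14,1) = 14
Product: 1 × 14 = 14 ≡ 14 (mod 19)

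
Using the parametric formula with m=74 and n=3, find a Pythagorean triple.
(5467, 444, 5485)

Euclid's formula: a = m² - n², b = 2mn, c = m² + n²
m = 74, n = 3
a = 74² - 3² = 5476 - 9 = 5467
b = 2 × 74 × 3 = 444
c = 74² + 3² = 5476 + 9 = 5485
Verification: 5467² + 444² = 29888089 + 197136 = 30085225 = 5485² ✓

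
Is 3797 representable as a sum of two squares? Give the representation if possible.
41² + 46² (a=41, b=46)

Factorization: 3797 = 3797
By Fermat: n is sum of two squares iff every prime p ≡ 3 (mod 4) appears to even power.
All primes ≡ 3 (mod 4) appear to even power.
Search a = 0, 1, 2, … for 3797 - a² a perfect square: first hit at a = 41: 3797 - 1681 = 2116 = 46².
3797 = 41² + 46² = 1681 + 2116 ✓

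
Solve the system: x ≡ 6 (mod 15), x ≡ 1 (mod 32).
321

Using Chinese Remainder Theorem:
M = 15 × 32 = 480
M1 = 32, M2 = 15
y1 = 32^(-1) mod 15 = 8
y2 = 15^(-1) mod 32 = 15
x = (6×32×8 + 1×15×15) mod 480 = 321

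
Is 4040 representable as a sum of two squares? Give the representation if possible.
14² + 62² (a=14, b=62)

Factorization: 4040 = 2^3 × 5 × 101
By Fermat: n is sum of two squares iff every prime p ≡ 3 (mod 4) appears to even power.
All primes ≡ 3 (mod 4) appear to even power.
Search a = 0, 1, 2, … for 4040 - a² a perfect square: first hit at a = 14: 4040 - 196 = 3844 = 62².
4040 = 14² + 62² = 196 + 3844 ✓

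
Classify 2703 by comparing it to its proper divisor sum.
deficient

Proper divisors of 2703: sum = 1 + 3 + 17 + 51 + 53 + 159 + 901 = 1185
Since 1185 < 2703, 2703 is deficient.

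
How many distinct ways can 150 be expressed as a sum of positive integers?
40853235313

p(n) counts ways to write n as a sum of positive integers (order ignored).
Euler's pentagonal recurrence: p(k) = p(k-1) + p(k-2) - p(k-5) - p(k-7) + p(k-12) + p(k-15) - ... (offsets j(3j∓1)/2, signs ++--, p(0)=1, p(<0)=0).
DP table for k = 0..149: p(0)=1, p(1)=1, p(2)=2, p(3)=3, p(4)=5, p(5)=7, p(6)=11, p(7)=15, p(8)=22, p(9)=30, p(10)=42, p(11)=56, p(12)=77, p(13)=101, p(14)=135, p(15)=176, p(16)=231, p(17)=297, p(18)=385, p(19)=490, p(20)=627, p(21)=792, p(22)=1002, p(23)=1255, p(24)=1575, p(25)=1958, p(26)=2436, p(27)=3010, p(28)=3718, p(29)=4565, p(30)=5604, p(31)=6842, p(32)=8349, p(33)=10143, p(34)=12310, p(35)=14883, p(36)=17977, p(37)=21637, p(38)=26015, p(39)=31185, p(40)=37338, p(41)=44583, p(42)=53174, p(43)=63261, p(44)=75175, p(45)=89134, p(46)=105558, p(47)=124754, p(48)=147273, p(49)=173525, p(50)=204226, p(51)=239943, p(52)=281589, p(53)=329931, p(54)=386155, p(55)=451276, p(56)=526823, p(57)=614154, p(58)=715220, p(59)=831820, p(60)=966467, p(61)=1121505, p(62)=1300156, p(63)=1505499, p(64)=1741630, p(65)=2012558, p(66)=2323520, p(67)=2679689, p(68)=3087735, p(69)=3554345, p(70)=4087968, p(71)=4697205, p(72)=5392783, p(73)=6185689, p(74)=7089500, p(75)=8118264, p(76)=9289091, p(77)=10619863, p(78)=12132164, p(79)=13848650, p(80)=15796476, p(81)=18004327, p(82)=20506255, p(83)=23338469, p(84)=26543660, p(85)=30167357, p(86)=34262962, p(87)=38887673, p(88)=44108109, p(89)=49995925, p(90)=56634173, p(91)=64112359, p(92)=72533807, p(93)=82010177, p(94)=92669720, p(95)=104651419, p(96)=118114304, p(97)=133230930, p(98)=150198136, p(99)=169229875, p(100)=190569292, p(101)=214481126, p(102)=241265379, p(103)=271248950, p(104)=304801365, p(105)=342325709, p(106)=384276336, p(107)=431149389, p(108)=483502844, p(109)=541946240, p(110)=607163746, p(111)=679903203, p(112)=761002156, p(113)=851376628, p(114)=952050665, p(115)=1064144451, p(116)=1188908248, p(117)=1327710076, p(118)=1482074143, p(119)=1653668665, p(120)=1844349560, p(121)=2056148051, p(122)=2291320912, p(123)=2552338241, p(124)=2841940500, p(125)=3163127352, p(126)=3519222692, p(127)=3913864295, p(128)=4351078600, p(129)=4835271870, p(130)=5371315400, p(131)=5964539504, p(132)=6620830889, p(133)=7346629512, p(134)=8149040695, p(135)=9035836076, p(136)=10015581680, p(137)=11097645016, p(138)=12292341831, p(139)=13610949895, p(140)=15065878135, p(141)=16670689208, p(142)=18440293320, p(143)=20390982757, p(144)=22540654445, p(145)=24908858009, p(146)=27517052599, p(147)=30388671978, p(148)=33549419497, p(149)=37027355200.
Final step: p(150) = p(149) + p(148) - p(145) - p(143) + p(138) + p(135) - p(128) - p(124) + p(115) + p(110) - p(99) - p(93) + p(80) + p(73) - p(58) - p(50) + p(33) + p(24) - p(5)
= 37027355200 + 33549419497 - 24908858009 - 20390982757 + 12292341831 + 9035836076 - 4351078600 - 2841940500 + 1064144451 + 607163746 - 169229875 - 82010177 + 15796476 + 6185689 - 715220 - 204226 + 10143 + 1575 - 7
= 40853235313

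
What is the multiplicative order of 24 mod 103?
34

103 is prime, so ord(24) divides φ(103) = 102.
Divisors of 102: 1, 2, 3, 6, 17, 34, 51, 102.
Repeated squaring: 24^1 ≡ 24, 24^2 ≡ 61, 24^4 ≡ 13, 24^8 ≡ 66, 24^16 ≡ 30, 24^32 ≡ 76, 24^64 ≡ 8 (mod 103).
Test 24^d mod 103 for each divisor d in increasing order:
24^1 ≡ 24
24^2 ≡ 61
24^3 = 24^2·24^1 ≡ 22
24^6 = 24^4·24^2 ≡ 72
24^17 = 24^16·24^1 ≡ 102
24^34 = 24^32·24^2 ≡ 1  ← first divisor giving 1
The order is 34.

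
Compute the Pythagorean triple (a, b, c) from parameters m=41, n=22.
(1197, 1804, 2165)

Euclid's formula: a = m² - n², b = 2mn, c = m² + n²
m = 41, n = 22
a = 41² - 22² = 1681 - 484 = 1197
b = 2 × 41 × 22 = 1804
c = 41² + 22² = 1681 + 484 = 2165
Verification: 1197² + 1804² = 1432809 + 3254416 = 4687225 = 2165² ✓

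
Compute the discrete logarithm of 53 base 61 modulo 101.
99

Baby-step giant-step with step n = ⌈√101⌉ = 11.
Baby steps 61^j mod 101 (j:value) for j=0..10: 0:1, 1:61, 2:85, 3:34, 4:54, 5:62, 6:45, 7:18, 8:88, 9:15, 10:6.
Giant-step multiplier: 61^(-11) ≡ 61^(100-11) = 61^89 ≡ 93 (mod 101).
Giant steps γ_i = 53·93^i mod 101: γ_0=53, γ_1=81, γ_2=59, γ_3=33, γ_4=39, γ_5=92, γ_6=72, γ_7=30, γ_8=63, γ_9=1 (in table at j=0).
x = i·n + j = 9·11 + 0 = 99.
Check: 61^99 ≡ 53 (mod 101).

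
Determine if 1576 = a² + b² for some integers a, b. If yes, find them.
26² + 30² (a=26, b=30)

Factorization: 1576 = 2^3 × 197
By Fermat: n is sum of two squares iff every prime p ≡ 3 (mod 4) appears to even power.
All primes ≡ 3 (mod 4) appear to even power.
Search a = 0, 1, 2, … for 1576 - a² a perfect square: first hit at a = 26: 1576 - 676 = 900 = 30².
1576 = 26² + 30² = 676 + 900 ✓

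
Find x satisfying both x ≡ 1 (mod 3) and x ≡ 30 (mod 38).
106

Using Chinese Remainder Theorem:
M = 3 × 38 = 114
M1 = 38, M2 = 3
y1 = 38^(-1) mod 3 = 2
y2 = 3^(-1) mod 38 = 13
x = (1×38×2 + 30×3×13) mod 114 = 106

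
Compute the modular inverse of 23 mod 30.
17

gcd(23, 30) = 1, so the inverse exists.
Extended Euclidean algorithm on (30, 23):
30 = 1 × 23 + 7  ⟹  7 = (1)·30 + (-1)·23
23 = 3 × 7 + 2  ⟹  2 = (-3)·30 + (4)·23
7 = 3 × 2 + 1  ⟹  1 = (10)·30 + (-13)·23
So (-13)·23 ≡ 1 (mod 30), i.e. 23^(-1) ≡ -13 ≡ 17 (mod 30).
Check: 23 × 17 = 391 ≡ 1 (mod 30)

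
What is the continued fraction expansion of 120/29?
[4; 7, 4]

Euclidean algorithm steps:
120 = 4 × 29 + 4
29 = 7 × 4 + 1
4 = 4 × 1 + 0
Continued fraction: [4; 7, 4]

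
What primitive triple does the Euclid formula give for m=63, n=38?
(2525, 4788, 5413)

Euclid's formula: a = m² - n², b = 2mn, c = m² + n²
m = 63, n = 38
a = 63² - 38² = 3969 - 1444 = 2525
b = 2 × 63 × 38 = 4788
c = 63² + 38² = 3969 + 1444 = 5413
Verification: 2525² + 4788² = 6375625 + 22924944 = 29300569 = 5413² ✓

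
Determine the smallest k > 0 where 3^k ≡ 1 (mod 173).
172

173 is prime, so ord(3) divides φ(173) = 172.
Divisors of 172: 1, 2, 4, 43, 86, 172.
Repeated squaring: 3^1 ≡ 3, 3^2 ≡ 9, 3^4 ≡ 81, 3^8 ≡ 160, 3^16 ≡ 169, 3^32 ≡ 16, 3^64 ≡ 83, 3^128 ≡ 142 (mod 173).
Test 3^d mod 173 for each divisor d in increasing order:
3^1 ≡ 3
3^2 ≡ 9
3^4 ≡ 81
3^43 = 3^32·3^8·3^2·3^1 ≡ 93
3^86 = 3^64·3^16·3^4·3^2 ≡ 172
3^172 = 3^128·3^32·3^8·3^4 ≡ 1  ← first divisor giving 1
The order is 172.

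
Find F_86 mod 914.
387

Matrix identity: Q^n = [[F_(n+1), F_n], [F_n, F_(n-1)]] with Q = [[1,1],[1,0]].
n = 86 = 1010110₂. Square-and-multiply, entries mod 914:
Q^1 = [[1,1],[1,0]]
Q^2 = (Q^1)² = [[2,1],[1,1]]
Q^5 = (Q^2)²·Q = [[8,5],[5,3]]
Q^10 = (Q^5)² = [[89,55],[55,34]]
Q^21 = (Q^10)²·Q = [[345,892],[892,367]]
Q^43 = (Q^21)²·Q = [[563,689],[689,788]]
Q^86 = (Q^43)² = [[166,387],[387,693]]
F_86 mod 914 = Q^86[0][1] = 387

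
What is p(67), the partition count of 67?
2679689

p(n) counts ways to write n as a sum of positive integers (order ignored).
Euler's pentagonal recurrence: p(k) = p(k-1) + p(k-2) - p(k-5) - p(k-7) + p(k-12) + p(k-15) - ... (offsets j(3j∓1)/2, signs ++--, p(0)=1, p(<0)=0).
DP table for k = 0..66: p(0)=1, p(1)=1, p(2)=2, p(3)=3, p(4)=5, p(5)=7, p(6)=11, p(7)=15, p(8)=22, p(9)=30, p(10)=42, p(11)=56, p(12)=77, p(13)=101, p(14)=135, p(15)=176, p(16)=231, p(17)=297, p(18)=385, p(19)=490, p(20)=627, p(21)=792, p(22)=1002, p(23)=1255, p(24)=1575, p(25)=1958, p(26)=2436, p(27)=3010, p(28)=3718, p(29)=4565, p(30)=5604, p(31)=6842, p(32)=8349, p(33)=10143, p(34)=12310, p(35)=14883, p(36)=17977, p(37)=21637, p(38)=26015, p(39)=31185, p(40)=37338, p(41)=44583, p(42)=53174, p(43)=63261, p(44)=75175, p(45)=89134, p(46)=105558, p(47)=124754, p(48)=147273, p(49)=173525, p(50)=204226, p(51)=239943, p(52)=281589, p(53)=329931, p(54)=386155, p(55)=451276, p(56)=526823, p(57)=614154, p(58)=715220, p(59)=831820, p(60)=966467, p(61)=1121505, p(62)=1300156, p(63)=1505499, p(64)=1741630, p(65)=2012558, p(66)=2323520.
Final step: p(67) = p(66) + p(65) - p(62) - p(60) + p(55) + p(52) - p(45) - p(41) + p(32) + p(27) - p(16) - p(10)
= 2323520 + 2012558 - 1300156 - 966467 + 451276 + 281589 - 89134 - 44583 + 8349 + 3010 - 231 - 42
= 2679689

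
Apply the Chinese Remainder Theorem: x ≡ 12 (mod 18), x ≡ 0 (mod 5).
30

Using Chinese Remainder Theorem:
M = 18 × 5 = 90
M1 = 5, M2 = 18
y1 = 5^(-1) mod 18 = 11
y2 = 18^(-1) mod 5 = 2
x = (12×5×11 + 0×18×2) mod 90 = 30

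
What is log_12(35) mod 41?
23

Baby-step giant-step with step n = ⌈√41⌉ = 7.
Baby steps 12^j mod 41 (j:value) for j=0..6: 0:1, 1:12, 2:21, 3:6, 4:31, 5:3, 6:36.
Giant-step multiplier: 12^(-7) ≡ 12^(40-7) = 12^33 ≡ 28 (mod 41).
Giant steps γ_i = 35·28^i mod 41: γ_0=35, γ_1=37, γ_2=11, γ_3=21 (in table at j=2).
x = i·n + j = 3·7 + 2 = 23.
Check: 12^23 ≡ 35 (mod 41).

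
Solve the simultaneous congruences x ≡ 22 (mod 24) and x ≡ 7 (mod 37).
118

Using Chinese Remainder Theorem:
M = 24 × 37 = 888
M1 = 37, M2 = 24
y1 = 37^(-1) mod 24 = 13
y2 = 24^(-1) mod 37 = 17
x = (22×37×13 + 7×24×17) mod 888 = 118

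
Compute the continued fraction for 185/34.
[5; 2, 3, 1, 3]

Euclidean algorithm steps:
185 = 5 × 34 + 15
34 = 2 × 15 + 4
15 = 3 × 4 + 3
4 = 1 × 3 + 1
3 = 3 × 1 + 0
Continued fraction: [5; 2, 3, 1, 3]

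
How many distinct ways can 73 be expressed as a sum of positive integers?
6185689

p(n) counts ways to write n as a sum of positive integers (order ignored).
Euler's pentagonal recurrence: p(k) = p(k-1) + p(k-2) - p(k-5) - p(k-7) + p(k-12) + p(k-15) - ... (offsets j(3j∓1)/2, signs ++--, p(0)=1, p(<0)=0).
DP table for k = 0..72: p(0)=1, p(1)=1, p(2)=2, p(3)=3, p(4)=5, p(5)=7, p(6)=11, p(7)=15, p(8)=22, p(9)=30, p(10)=42, p(11)=56, p(12)=77, p(13)=101, p(14)=135, p(15)=176, p(16)=231, p(17)=297, p(18)=385, p(19)=490, p(20)=627, p(21)=792, p(22)=1002, p(23)=1255, p(24)=1575, p(25)=1958, p(26)=2436, p(27)=3010, p(28)=3718, p(29)=4565, p(30)=5604, p(31)=6842, p(32)=8349, p(33)=10143, p(34)=12310, p(35)=14883, p(36)=17977, p(37)=21637, p(38)=26015, p(39)=31185, p(40)=37338, p(41)=44583, p(42)=53174, p(43)=63261, p(44)=75175, p(45)=89134, p(46)=105558, p(47)=124754, p(48)=147273, p(49)=173525, p(50)=204226, p(51)=239943, p(52)=281589, p(53)=329931, p(54)=386155, p(55)=451276, p(56)=526823, p(57)=614154, p(58)=715220, p(59)=831820, p(60)=966467, p(61)=1121505, p(62)=1300156, p(63)=1505499, p(64)=1741630, p(65)=2012558, p(66)=2323520, p(67)=2679689, p(68)=3087735, p(69)=3554345, p(70)=4087968, p(71)=4697205, p(72)=5392783.
Final step: p(73) = p(72) + p(71) - p(68) - p(66) + p(61) + p(58) - p(51) - p(47) + p(38) + p(33) - p(22) - p(16) + p(3)
= 5392783 + 4697205 - 3087735 - 2323520 + 1121505 + 715220 - 239943 - 124754 + 26015 + 10143 - 1002 - 231 + 3
= 6185689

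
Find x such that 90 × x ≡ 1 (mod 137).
102

gcd(90, 137) = 1, so the inverse exists.
Extended Euclidean algorithm on (137, 90):
137 = 1 × 90 + 47  ⟹  47 = (1)·137 + (-1)·90
90 = 1 × 47 + 43  ⟹  43 = (-1)·137 + (2)·90
47 = 1 × 43 + 4  ⟹  4 = (2)·137 + (-3)·90
43 = 10 × 4 + 3  ⟹  3 = (-21)·137 + (32)·90
4 = 1 × 3 + 1  ⟹  1 = (23)·137 + (-35)·90
So (-35)·90 ≡ 1 (mod 137), i.e. 90^(-1) ≡ -35 ≡ 102 (mod 137).
Check: 90 × 102 = 9180 ≡ 1 (mod 137)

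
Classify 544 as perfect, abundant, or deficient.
abundant

Proper divisors of 544: sum = 1 + 2 + 4 + 8 + 16 + 17 + 32 + 34 + 68 + 136 + 272 = 590
Since 590 > 544, 544 is abundant.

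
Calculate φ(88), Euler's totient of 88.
40

88 = 2^3 × 11
φ(n) = n × ∏(1 - 1/p) for each prime p dividing n
φ(88) = 88 × (1 - 1/2) × (1 - 1/11) = 40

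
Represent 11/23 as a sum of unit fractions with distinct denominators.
1/3 + 1/7 + 1/483

Greedy algorithm:
11/23: ceiling(23/11) = 3, use 1/3
10/69: ceiling(69/10) = 7, use 1/7
1/483: ceiling(483/1) = 483, use 1/483
Result: 11/23 = 1/3 + 1/7 + 1/483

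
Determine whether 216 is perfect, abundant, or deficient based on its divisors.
abundant

Proper divisors of 216: sum = 1 + 2 + 3 + 4 + 6 + 8 + 9 + 12 + 18 + 24 + 27 + 36 + 54 + 72 + 108 = 384
Since 384 > 216, 216 is abundant.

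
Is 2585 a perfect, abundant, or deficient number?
deficient

Proper divisors of 2585: sum = 1 + 5 + 11 + 47 + 55 + 235 + 517 = 871
Since 871 < 2585, 2585 is deficient.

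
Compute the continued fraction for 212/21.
[10; 10, 2]

Euclidean algorithm steps:
212 = 10 × 21 + 2
21 = 10 × 2 + 1
2 = 2 × 1 + 0
Continued fraction: [10; 10, 2]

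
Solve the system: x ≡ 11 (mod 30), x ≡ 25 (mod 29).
431

Using Chinese Remainder Theorem:
M = 30 × 29 = 870
M1 = 29, M2 = 30
y1 = 29^(-1) mod 30 = 29
y2 = 30^(-1) mod 29 = 1
x = (11×29×29 + 25×30×1) mod 870 = 431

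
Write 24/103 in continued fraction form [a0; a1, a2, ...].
[0; 4, 3, 2, 3]

Euclidean algorithm steps:
24 = 0 × 103 + 24
103 = 4 × 24 + 7
24 = 3 × 7 + 3
7 = 2 × 3 + 1
3 = 3 × 1 + 0
Continued fraction: [0; 4, 3, 2, 3]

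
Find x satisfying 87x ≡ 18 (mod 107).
x ≡ 74 (mod 107)

gcd(87, 107) = 1, which divides 18, so solutions exist.
Find 87^(-1) mod 107 by the extended Euclidean algorithm:
107 = 1 × 87 + 20  ⟹  20 = (1)·107 + (-1)·87
87 = 4 × 20 + 7  ⟹  7 = (-4)·107 + (5)·87
20 = 2 × 7 + 6  ⟹  6 = (9)·107 + (-11)·87
7 = 1 × 6 + 1  ⟹  1 = (-13)·107 + (16)·87
So (16)·87 ≡ 1 (mod 107), i.e. 87^(-1) ≡ 16 (mod 107).
x ≡ 16 × 18 = 288 ≡ 74 (mod 107).
Check: 87 × 74 = 6438 ≡ 18 (mod 107).
Unique solution: x ≡ 74 (mod 107)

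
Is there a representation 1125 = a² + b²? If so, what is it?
6² + 33² (a=6, b=33)

Factorization: 1125 = 3^2 × 5^3
By Fermat: n is sum of two squares iff every prime p ≡ 3 (mod 4) appears to even power.
All primes ≡ 3 (mod 4) appear to even power.
Search a = 0, 1, 2, … for 1125 - a² a perfect square: first hit at a = 6: 1125 - 36 = 1089 = 33².
1125 = 6² + 33² = 36 + 1089 ✓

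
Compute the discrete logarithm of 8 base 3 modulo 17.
10

Baby-step giant-step with step n = ⌈√17⌉ = 5.
Baby steps 3^j mod 17 (j:value) for j=0..4: 0:1, 1:3, 2:9, 3:10, 4:13.
Giant-step multiplier: 3^(-5) ≡ 3^(16-5) = 3^11 ≡ 7 (mod 17).
Giant steps γ_i = 8·7^i mod 17: γ_0=8, γ_1=5, γ_2=1 (in table at j=0).
x = i·n + j = 2·5 + 0 = 10.
Check: 3^10 ≡ 8 (mod 17).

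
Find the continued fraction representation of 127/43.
[2; 1, 20, 2]

Euclidean algorithm steps:
127 = 2 × 43 + 41
43 = 1 × 41 + 2
41 = 20 × 2 + 1
2 = 2 × 1 + 0
Continued fraction: [2; 1, 20, 2]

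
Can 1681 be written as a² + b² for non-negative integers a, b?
0² + 41² (a=0, b=41)

Factorization: 1681 = 41^2
By Fermat: n is sum of two squares iff every prime p ≡ 3 (mod 4) appears to even power.
All primes ≡ 3 (mod 4) appear to even power.
Search a = 0, 1, 2, … for 1681 - a² a perfect square: first hit at a = 0: 1681 - 0 = 1681 = 41².
1681 = 0² + 41² = 0 + 1681 ✓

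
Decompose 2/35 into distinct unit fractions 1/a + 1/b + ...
1/18 + 1/630

Greedy algorithm:
2/35: ceiling(35/2) = 18, use 1/18
1/630: ceiling(630/1) = 630, use 1/630
Result: 2/35 = 1/18 + 1/630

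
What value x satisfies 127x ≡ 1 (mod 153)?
100

gcd(127, 153) = 1, so the inverse exists.
Extended Euclidean algorithm on (153, 127):
153 = 1 × 127 + 26  ⟹  26 = (1)·153 + (-1)·127
127 = 4 × 26 + 23  ⟹  23 = (-4)·153 + (5)·127
26 = 1 × 23 + 3  ⟹  3 = (5)·153 + (-6)·127
23 = 7 × 3 + 2  ⟹  2 = (-39)·153 + (47)·127
3 = 1 × 2 + 1  ⟹  1 = (44)·153 + (-53)·127
So (-53)·127 ≡ 1 (mod 153), i.e. 127^(-1) ≡ -53 ≡ 100 (mod 153).
Check: 127 × 100 = 12700 ≡ 1 (mod 153)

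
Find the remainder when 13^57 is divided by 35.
13

Repeated squaring. Binary of 57 = 111001.
13^1 ≡ 13 (mod 35); 13^2 ≡ 29 (mod 35); 13^4 ≡ 1 (mod 35); 13^8 ≡ 1 (mod 35); 13^16 ≡ 1 (mod 35); 13^32 ≡ 1 (mod 35)
13^57 = 13^1 × 13^8 × 13^16 × 13^32 ≡ 13 (mod 35)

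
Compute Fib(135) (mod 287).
118

Matrix identity: Q^n = [[F_(n+1), F_n], [F_n, F_(n-1)]] with Q = [[1,1],[1,0]].
n = 135 = 10000111₂. Square-and-multiply, entries mod 287:
Q^1 = [[1,1],[1,0]]
Q^2 = (Q^1)² = [[2,1],[1,1]]
Q^4 = (Q^2)² = [[5,3],[3,2]]
Q^8 = (Q^4)² = [[34,21],[21,13]]
Q^16 = (Q^8)² = [[162,126],[126,36]]
Q^33 = (Q^16)²·Q = [[197,218],[218,266]]
Q^67 = (Q^33)²·Q = [[143,233],[233,197]]
Q^135 = (Q^67)²·Q = [[126,118],[118,8]]
F_135 mod 287 = Q^135[0][1] = 118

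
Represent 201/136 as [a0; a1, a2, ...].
[1; 2, 10, 1, 5]

Euclidean algorithm steps:
201 = 1 × 136 + 65
136 = 2 × 65 + 6
65 = 10 × 6 + 5
6 = 1 × 5 + 1
5 = 5 × 1 + 0
Continued fraction: [1; 2, 10, 1, 5]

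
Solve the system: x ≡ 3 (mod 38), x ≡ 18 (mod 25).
193

Using Chinese Remainder Theorem:
M = 38 × 25 = 950
M1 = 25, M2 = 38
y1 = 25^(-1) mod 38 = 35
y2 = 38^(-1) mod 25 = 2
x = (3×25×35 + 18×38×2) mod 950 = 193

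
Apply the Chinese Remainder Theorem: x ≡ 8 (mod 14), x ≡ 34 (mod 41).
526

Using Chinese Remainder Theorem:
M = 14 × 41 = 574
M1 = 41, M2 = 14
y1 = 41^(-1) mod 14 = 13
y2 = 14^(-1) mod 41 = 3
x = (8×41×13 + 34×14×3) mod 574 = 526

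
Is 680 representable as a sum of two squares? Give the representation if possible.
2² + 26² (a=2, b=26)

Factorization: 680 = 2^3 × 5 × 17
By Fermat: n is sum of two squares iff every prime p ≡ 3 (mod 4) appears to even power.
All primes ≡ 3 (mod 4) appear to even power.
Search a = 0, 1, 2, … for 680 - a² a perfect square: first hit at a = 2: 680 - 4 = 676 = 26².
680 = 2² + 26² = 4 + 676 ✓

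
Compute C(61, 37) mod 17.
3

Using Lucas' theorem:
Write n=61 and k=37 in base 17:
n in base 17: [3, 10]
k in base 17: [2, 3]
C(61,37) mod 17 = ∏ C(n_i, k_i) mod 17
Digit binomials (mod 17): C(3,2) = 3; C(10,3) = 120 ≡ 1
Product: 3 × 1 = 3 ≡ 3 (mod 17)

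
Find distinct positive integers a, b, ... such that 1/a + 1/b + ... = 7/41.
1/6 + 1/246

Greedy algorithm:
7/41: ceiling(41/7) = 6, use 1/6
1/246: ceiling(246/1) = 246, use 1/246
Result: 7/41 = 1/6 + 1/246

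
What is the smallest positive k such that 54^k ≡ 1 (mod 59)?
58

59 is prime, so ord(54) divides φ(59) = 58.
Divisors of 58: 1, 2, 29, 58.
Repeated squaring: 54^1 ≡ 54, 54^2 ≡ 25, 54^4 ≡ 35, 54^8 ≡ 45, 54^16 ≡ 19, 54^32 ≡ 7 (mod 59).
Test 54^d mod 59 for each divisor d in increasing order:
54^1 ≡ 54
54^2 ≡ 25
54^29 = 54^16·54^8·54^4·54^1 ≡ 58
54^58 = 54^32·54^16·54^8·54^2 ≡ 1  ← first divisor giving 1
The order is 58.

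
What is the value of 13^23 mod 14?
13

Repeated squaring. Binary of 23 = 10111.
13^1 ≡ 13 (mod 14); 13^2 ≡ 1 (mod 14); 13^4 ≡ 1 (mod 14); 13^8 ≡ 1 (mod 14); 13^16 ≡ 1 (mod 14)
13^23 = 13^1 × 13^2 × 13^4 × 13^16 ≡ 13 (mod 14)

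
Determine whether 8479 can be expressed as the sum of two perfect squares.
Not possible

Factorization: 8479 = 61 × 139
By Fermat: n is sum of two squares iff every prime p ≡ 3 (mod 4) appears to even power.
Prime(s) ≡ 3 (mod 4) with odd exponent: [(139, 1)]
Therefore 8479 cannot be expressed as a² + b².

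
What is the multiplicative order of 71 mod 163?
81

163 is prime, so ord(71) divides φ(163) = 162.
Divisors of 162: 1, 2, 3, 6, 9, 18, 27, 54, 81, 162.
Repeated squaring: 71^1 ≡ 71, 71^2 ≡ 151, 71^4 ≡ 144, 71^8 ≡ 35, 71^16 ≡ 84, 71^32 ≡ 47, 71^64 ≡ 90, 71^128 ≡ 113 (mod 163).
Test 71^d mod 163 for each divisor d in increasing order:
71^1 ≡ 71
71^2 ≡ 151
71^3 = 71^2·71^1 ≡ 126
71^6 = 71^4·71^2 ≡ 65
71^9 = 71^8·71^1 ≡ 40
71^18 = 71^16·71^2 ≡ 133
71^27 = 71^16·71^8·71^2·71^1 ≡ 104
71^54 = 71^32·71^16·71^4·71^2 ≡ 58
71^81 = 71^64·71^16·71^1 ≡ 1  ← first divisor giving 1
The order is 81.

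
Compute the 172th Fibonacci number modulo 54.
21

Matrix identity: Q^n = [[F_(n+1), F_n], [F_n, F_(n-1)]] with Q = [[1,1],[1,0]].
n = 172 = 10101100₂. Square-and-multiply, entries mod 54:
Q^1 = [[1,1],[1,0]]
Q^2 = (Q^1)² = [[2,1],[1,1]]
Q^5 = (Q^2)²·Q = [[8,5],[5,3]]
Q^10 = (Q^5)² = [[35,1],[1,34]]
Q^21 = (Q^10)²·Q = [[53,38],[38,15]]
Q^43 = (Q^21)²·Q = [[33,41],[41,46]]
Q^86 = (Q^43)² = [[16,53],[53,17]]
Q^172 = (Q^86)² = [[41,21],[21,20]]
F_172 mod 54 = Q^172[0][1] = 21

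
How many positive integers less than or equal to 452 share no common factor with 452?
224

452 = 2^2 × 113
φ(n) = n × ∏(1 - 1/p) for each prime p dividing n
φ(452) = 452 × (1 - 1/2) × (1 - 1/113) = 224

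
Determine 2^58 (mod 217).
163

Repeated squaring. Binary of 58 = 111010.
2^1 ≡ 2 (mod 217); 2^2 ≡ 4 (mod 217); 2^4 ≡ 16 (mod 217); 2^8 ≡ 39 (mod 217); 2^16 ≡ 2 (mod 217); 2^32 ≡ 4 (mod 217)
2^58 = 2^2 × 2^8 × 2^16 × 2^32 ≡ 163 (mod 217)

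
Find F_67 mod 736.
501

Matrix identity: Q^n = [[F_(n+1), F_n], [F_n, F_(n-1)]] with Q = [[1,1],[1,0]].
n = 67 = 1000011₂. Square-and-multiply, entries mod 736:
Q^1 = [[1,1],[1,0]]
Q^2 = (Q^1)² = [[2,1],[1,1]]
Q^4 = (Q^2)² = [[5,3],[3,2]]
Q^8 = (Q^4)² = [[34,21],[21,13]]
Q^16 = (Q^8)² = [[125,251],[251,610]]
Q^33 = (Q^16)²·Q = [[359,610],[610,485]]
Q^67 = (Q^33)²·Q = [[141,501],[501,376]]
F_67 mod 736 = Q^67[0][1] = 501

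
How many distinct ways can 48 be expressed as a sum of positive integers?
147273

p(n) counts ways to write n as a sum of positive integers (order ignored).
Euler's pentagonal recurrence: p(k) = p(k-1) + p(k-2) - p(k-5) - p(k-7) + p(k-12) + p(k-15) - ... (offsets j(3j∓1)/2, signs ++--, p(0)=1, p(<0)=0).
DP table for k = 0..47: p(0)=1, p(1)=1, p(2)=2, p(3)=3, p(4)=5, p(5)=7, p(6)=11, p(7)=15, p(8)=22, p(9)=30, p(10)=42, p(11)=56, p(12)=77, p(13)=101, p(14)=135, p(15)=176, p(16)=231, p(17)=297, p(18)=385, p(19)=490, p(20)=627, p(21)=792, p(22)=1002, p(23)=1255, p(24)=1575, p(25)=1958, p(26)=2436, p(27)=3010, p(28)=3718, p(29)=4565, p(30)=5604, p(31)=6842, p(32)=8349, p(33)=10143, p(34)=12310, p(35)=14883, p(36)=17977, p(37)=21637, p(38)=26015, p(39)=31185, p(40)=37338, p(41)=44583, p(42)=53174, p(43)=63261, p(44)=75175, p(45)=89134, p(46)=105558, p(47)=124754.
Final step: p(48) = p(47) + p(46) - p(43) - p(41) + p(36) + p(33) - p(26) - p(22) + p(13) + p(8)
= 124754 + 105558 - 63261 - 44583 + 17977 + 10143 - 2436 - 1002 + 101 + 22
= 147273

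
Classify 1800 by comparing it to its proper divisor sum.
abundant

Proper divisors of 1800: sum = 1 + 2 + 3 + 4 + 5 + 6 + 8 + 9 + ... + 360 + 450 + 600 + 900 (35 divisors) = 4245
Since 4245 > 1800, 1800 is abundant.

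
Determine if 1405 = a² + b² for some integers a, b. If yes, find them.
6² + 37² (a=6, b=37)

Factorization: 1405 = 5 × 281
By Fermat: n is sum of two squares iff every prime p ≡ 3 (mod 4) appears to even power.
All primes ≡ 3 (mod 4) appear to even power.
Search a = 0, 1, 2, … for 1405 - a² a perfect square: first hit at a = 6: 1405 - 36 = 1369 = 37².
1405 = 6² + 37² = 36 + 1369 ✓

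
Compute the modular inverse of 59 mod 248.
227

gcd(59, 248) = 1, so the inverse exists.
Extended Euclidean algorithm on (248, 59):
248 = 4 × 59 + 12  ⟹  12 = (1)·248 + (-4)·59
59 = 4 × 12 + 11  ⟹  11 = (-4)·248 + (17)·59
12 = 1 × 11 + 1  ⟹  1 = (5)·248 + (-21)·59
So (-21)·59 ≡ 1 (mod 248), i.e. 59^(-1) ≡ -21 ≡ 227 (mod 248).
Check: 59 × 227 = 13393 ≡ 1 (mod 248)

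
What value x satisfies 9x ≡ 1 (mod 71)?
8

gcd(9, 71) = 1, so the inverse exists.
Extended Euclidean algorithm on (71, 9):
71 = 7 × 9 + 8  ⟹  8 = (1)·71 + (-7)·9
9 = 1 × 8 + 1  ⟹  1 = (-1)·71 + (8)·9
So (8)·9 ≡ 1 (mod 71), i.e. 9^(-1) ≡ 8 (mod 71).
Check: 9 × 8 = 72 ≡ 1 (mod 71)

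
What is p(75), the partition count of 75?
8118264

p(n) counts ways to write n as a sum of positive integers (order ignored).
Euler's pentagonal recurrence: p(k) = p(k-1) + p(k-2) - p(k-5) - p(k-7) + p(k-12) + p(k-15) - ... (offsets j(3j∓1)/2, signs ++--, p(0)=1, p(<0)=0).
DP table for k = 0..74: p(0)=1, p(1)=1, p(2)=2, p(3)=3, p(4)=5, p(5)=7, p(6)=11, p(7)=15, p(8)=22, p(9)=30, p(10)=42, p(11)=56, p(12)=77, p(13)=101, p(14)=135, p(15)=176, p(16)=231, p(17)=297, p(18)=385, p(19)=490, p(20)=627, p(21)=792, p(22)=1002, p(23)=1255, p(24)=1575, p(25)=1958, p(26)=2436, p(27)=3010, p(28)=3718, p(29)=4565, p(30)=5604, p(31)=6842, p(32)=8349, p(33)=10143, p(34)=12310, p(35)=14883, p(36)=17977, p(37)=21637, p(38)=26015, p(39)=31185, p(40)=37338, p(41)=44583, p(42)=53174, p(43)=63261, p(44)=75175, p(45)=89134, p(46)=105558, p(47)=124754, p(48)=147273, p(49)=173525, p(50)=204226, p(51)=239943, p(52)=281589, p(53)=329931, p(54)=386155, p(55)=451276, p(56)=526823, p(57)=614154, p(58)=715220, p(59)=831820, p(60)=966467, p(61)=1121505, p(62)=1300156, p(63)=1505499, p(64)=1741630, p(65)=2012558, p(66)=2323520, p(67)=2679689, p(68)=3087735, p(69)=3554345, p(70)=4087968, p(71)=4697205, p(72)=5392783, p(73)=6185689, p(74)=7089500.
Final step: p(75) = p(74) + p(73) - p(70) - p(68) + p(63) + p(60) - p(53) - p(49) + p(40) + p(35) - p(24) - p(18) + p(5)
= 7089500 + 6185689 - 4087968 - 3087735 + 1505499 + 966467 - 329931 - 173525 + 37338 + 14883 - 1575 - 385 + 7
= 8118264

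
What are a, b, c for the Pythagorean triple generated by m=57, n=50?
(749, 5700, 5749)

Euclid's formula: a = m² - n², b = 2mn, c = m² + n²
m = 57, n = 50
a = 57² - 50² = 3249 - 2500 = 749
b = 2 × 57 × 50 = 5700
c = 57² + 50² = 3249 + 2500 = 5749
Verification: 749² + 5700² = 561001 + 32490000 = 33051001 = 5749² ✓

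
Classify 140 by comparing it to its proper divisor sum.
abundant

Proper divisors of 140: sum = 1 + 2 + 4 + 5 + 7 + 10 + 14 + 20 + 28 + 35 + 70 = 196
Since 196 > 140, 140 is abundant.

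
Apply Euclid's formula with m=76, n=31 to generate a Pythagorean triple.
(4815, 4712, 6737)

Euclid's formula: a = m² - n², b = 2mn, c = m² + n²
m = 76, n = 31
a = 76² - 31² = 5776 - 961 = 4815
b = 2 × 76 × 31 = 4712
c = 76² + 31² = 5776 + 961 = 6737
Verification: 4815² + 4712² = 23184225 + 22202944 = 45387169 = 6737² ✓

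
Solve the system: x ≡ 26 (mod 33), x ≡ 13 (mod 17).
455

Using Chinese Remainder Theorem:
M = 33 × 17 = 561
M1 = 17, M2 = 33
y1 = 17^(-1) mod 33 = 2
y2 = 33^(-1) mod 17 = 16
x = (26×17×2 + 13×33×16) mod 561 = 455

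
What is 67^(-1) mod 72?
43

gcd(67, 72) = 1, so the inverse exists.
Extended Euclidean algorithm on (72, 67):
72 = 1 × 67 + 5  ⟹  5 = (1)·72 + (-1)·67
67 = 13 × 5 + 2  ⟹  2 = (-13)·72 + (14)·67
5 = 2 × 2 + 1  ⟹  1 = (27)·72 + (-29)·67
So (-29)·67 ≡ 1 (mod 72), i.e. 67^(-1) ≡ -29 ≡ 43 (mod 72).
Check: 67 × 43 = 2881 ≡ 1 (mod 72)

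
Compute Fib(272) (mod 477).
264

Matrix identity: Q^n = [[F_(n+1), F_n], [F_n, F_(n-1)]] with Q = [[1,1],[1,0]].
n = 272 = 100010000₂. Square-and-multiply, entries mod 477:
Q^1 = [[1,1],[1,0]]
Q^2 = (Q^1)² = [[2,1],[1,1]]
Q^4 = (Q^2)² = [[5,3],[3,2]]
Q^8 = (Q^4)² = [[34,21],[21,13]]
Q^17 = (Q^8)²·Q = [[199,166],[166,33]]
Q^34 = (Q^17)² = [[377,352],[352,25]]
Q^68 = (Q^34)² = [[344,312],[312,32]]
Q^136 = (Q^68)² = [[76,447],[447,106]]
Q^272 = (Q^136)² = [[475,264],[264,211]]
F_272 mod 477 = Q^272[0][1] = 264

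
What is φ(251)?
250

251 = 251
φ(n) = n × ∏(1 - 1/p) for each prime p dividing n
φ(251) = 251 × (1 - 1/251) = 250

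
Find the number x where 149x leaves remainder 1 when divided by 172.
157

gcd(149, 172) = 1, so the inverse exists.
Extended Euclidean algorithm on (172, 149):
172 = 1 × 149 + 23  ⟹  23 = (1)·172 + (-1)·149
149 = 6 × 23 + 11  ⟹  11 = (-6)·172 + (7)·149
23 = 2 × 11 + 1  ⟹  1 = (13)·172 + (-15)·149
So (-15)·149 ≡ 1 (mod 172), i.e. 149^(-1) ≡ -15 ≡ 157 (mod 172).
Check: 149 × 157 = 23393 ≡ 1 (mod 172)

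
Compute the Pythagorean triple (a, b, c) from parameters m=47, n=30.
(1309, 2820, 3109)

Euclid's formula: a = m² - n², b = 2mn, c = m² + n²
m = 47, n = 30
a = 47² - 30² = 2209 - 900 = 1309
b = 2 × 47 × 30 = 2820
c = 47² + 30² = 2209 + 900 = 3109
Verification: 1309² + 2820² = 1713481 + 7952400 = 9665881 = 3109² ✓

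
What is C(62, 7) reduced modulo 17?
7

Using Lucas' theorem:
Write n=62 and k=7 in base 17:
n in base 17: [3, 11]
k in base 17: [0, 7]
C(62,7) mod 17 = ∏ C(n_i, k_i) mod 17
Digit binomials (mod 17): C(3,0) = 1; C(11,7) = 330 ≡ 7
Product: 1 × 7 = 7 ≡ 7 (mod 17)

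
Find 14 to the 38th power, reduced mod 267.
142

Repeated squaring. Binary of 38 = 100110.
14^1 ≡ 14 (mod 267); 14^2 ≡ 196 (mod 267); 14^4 ≡ 235 (mod 267); 14^8 ≡ 223 (mod 267); 14^16 ≡ 67 (mod 267); 14^32 ≡ 217 (mod 267)
14^38 = 14^2 × 14^4 × 14^32 ≡ 142 (mod 267)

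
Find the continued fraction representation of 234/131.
[1; 1, 3, 1, 2, 9]

Euclidean algorithm steps:
234 = 1 × 131 + 103
131 = 1 × 103 + 28
103 = 3 × 28 + 19
28 = 1 × 19 + 9
19 = 2 × 9 + 1
9 = 9 × 1 + 0
Continued fraction: [1; 1, 3, 1, 2, 9]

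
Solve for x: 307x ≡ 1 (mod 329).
314

gcd(307, 329) = 1, so the inverse exists.
Extended Euclidean algorithm on (329, 307):
329 = 1 × 307 + 22  ⟹  22 = (1)·329 + (-1)·307
307 = 13 × 22 + 21  ⟹  21 = (-13)·329 + (14)·307
22 = 1 × 21 + 1  ⟹  1 = (14)·329 + (-15)·307
So (-15)·307 ≡ 1 (mod 329), i.e. 307^(-1) ≡ -15 ≡ 314 (mod 329).
Check: 307 × 314 = 96398 ≡ 1 (mod 329)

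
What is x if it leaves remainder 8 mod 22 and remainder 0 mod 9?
162

Using Chinese Remainder Theorem:
M = 22 × 9 = 198
M1 = 9, M2 = 22
y1 = 9^(-1) mod 22 = 5
y2 = 22^(-1) mod 9 = 7
x = (8×9×5 + 0×22×7) mod 198 = 162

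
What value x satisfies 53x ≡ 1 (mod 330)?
137

gcd(53, 330) = 1, so the inverse exists.
Extended Euclidean algorithm on (330, 53):
330 = 6 × 53 + 12  ⟹  12 = (1)·330 + (-6)·53
53 = 4 × 12 + 5  ⟹  5 = (-4)·330 + (25)·53
12 = 2 × 5 + 2  ⟹  2 = (9)·330 + (-56)·53
5 = 2 × 2 + 1  ⟹  1 = (-22)·330 + (137)·53
So (137)·53 ≡ 1 (mod 330), i.e. 53^(-1) ≡ 137 (mod 330).
Check: 53 × 137 = 7261 ≡ 1 (mod 330)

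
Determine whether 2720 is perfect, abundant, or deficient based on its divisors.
abundant

Proper divisors of 2720: sum = 1 + 2 + 4 + 5 + 8 + 10 + 16 + 17 + ... + 340 + 544 + 680 + 1360 (23 divisors) = 4084
Since 4084 > 2720, 2720 is abundant.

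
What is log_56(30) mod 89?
15

Baby-step giant-step with step n = ⌈√89⌉ = 10.
Baby steps 56^j mod 89 (j:value) for j=0..9: 0:1, 1:56, 2:21, 3:19, 4:85, 5:43, 6:5, 7:13, 8:16, 9:6.
Giant-step multiplier: 56^(-10) ≡ 56^(88-10) = 56^78 ≡ 40 (mod 89).
Giant steps γ_i = 30·40^i mod 89: γ_0=30, γ_1=43 (in table at j=5).
x = i·n + j = 1·10 + 5 = 15.
Check: 56^15 ≡ 30 (mod 89).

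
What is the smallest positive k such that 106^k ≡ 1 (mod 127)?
126

127 is prime, so ord(106) divides φ(127) = 126.
Divisors of 126: 1, 2, 3, 6, 7, 9, 14, 18, 21, 42, 63, 126.
Repeated squaring: 106^1 ≡ 106, 106^2 ≡ 60, 106^4 ≡ 44, 106^8 ≡ 31, 106^16 ≡ 72, 106^32 ≡ 104, 106^64 ≡ 21 (mod 127).
Test 106^d mod 127 for each divisor d in increasing order:
106^1 ≡ 106
106^2 ≡ 60
106^3 = 106^2·106^1 ≡ 10
106^6 = 106^4·106^2 ≡ 100
106^7 = 106^4·106^2·106^1 ≡ 59
106^9 = 106^8·106^1 ≡ 111
106^14 = 106^8·106^4·106^2 ≡ 52
106^18 = 106^16·106^2 ≡ 2
106^21 = 106^16·106^4·106^1 ≡ 20
106^42 = 106^32·106^8·106^2 ≡ 19
106^63 = 106^32·106^16·106^8·106^4·106^2·106^1 ≡ 126
106^126 = 106^64·106^32·106^16·106^8·106^4·106^2 ≡ 1  ← first divisor giving 1
The order is 126.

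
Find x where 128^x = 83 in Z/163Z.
130

Baby-step giant-step with step n = ⌈√163⌉ = 13.
Baby steps 128^j mod 163 (j:value) for j=0..12: 0:1, 1:128, 2:84, 3:157, 4:47, 5:148, 6:36, 7:44, 8:90, 9:110, 10:62, 11:112, 12:155.
Giant-step multiplier: 128^(-13) ≡ 128^(162-13) = 128^149 ≡ 124 (mod 163).
Giant steps γ_i = 83·124^i mod 163: γ_0=83, γ_1=23, γ_2=81, γ_3=101, γ_4=136, γ_5=75, γ_6=9, γ_7=138, γ_8=160, γ_9=117, γ_10=1 (in table at j=0).
x = i·n + j = 10·13 + 0 = 130.
Check: 128^130 ≡ 83 (mod 163).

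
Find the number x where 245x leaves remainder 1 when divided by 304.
237

gcd(245, 304) = 1, so the inverse exists.
Extended Euclidean algorithm on (304, 245):
304 = 1 × 245 + 59  ⟹  59 = (1)·304 + (-1)·245
245 = 4 × 59 + 9  ⟹  9 = (-4)·304 + (5)·245
59 = 6 × 9 + 5  ⟹  5 = (25)·304 + (-31)·245
9 = 1 × 5 + 4  ⟹  4 = (-29)·304 + (36)·245
5 = 1 × 4 + 1  ⟹  1 = (54)·304 + (-67)·245
So (-67)·245 ≡ 1 (mod 304), i.e. 245^(-1) ≡ -67 ≡ 237 (mod 304).
Check: 245 × 237 = 58065 ≡ 1 (mod 304)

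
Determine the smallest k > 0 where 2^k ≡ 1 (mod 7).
3

7 is prime, so ord(2) divides φ(7) = 6.
Divisors of 6: 1, 2, 3, 6.
Repeated squaring: 2^1 ≡ 2, 2^2 ≡ 4, 2^4 ≡ 2 (mod 7).
Test 2^d mod 7 for each divisor d in increasing order:
2^1 ≡ 2
2^2 ≡ 4
2^3 = 2^2·2^1 ≡ 1  ← first divisor giving 1
The order is 3.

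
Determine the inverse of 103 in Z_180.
7

gcd(103, 180) = 1, so the inverse exists.
Extended Euclidean algorithm on (180, 103):
180 = 1 × 103 + 77  ⟹  77 = (1)·180 + (-1)·103
103 = 1 × 77 + 26  ⟹  26 = (-1)·180 + (2)·103
77 = 2 × 26 + 25  ⟹  25 = (3)·180 + (-5)·103
26 = 1 × 25 + 1  ⟹  1 = (-4)·180 + (7)·103
So (7)·103 ≡ 1 (mod 180), i.e. 103^(-1) ≡ 7 (mod 180).
Check: 103 × 7 = 721 ≡ 1 (mod 180)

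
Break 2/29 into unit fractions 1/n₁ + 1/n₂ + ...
1/15 + 1/435

Greedy algorithm:
2/29: ceiling(29/2) = 15, use 1/15
1/435: ceiling(435/1) = 435, use 1/435
Result: 2/29 = 1/15 + 1/435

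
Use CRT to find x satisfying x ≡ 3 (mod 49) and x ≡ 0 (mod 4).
52

Using Chinese Remainder Theorem:
M = 49 × 4 = 196
M1 = 4, M2 = 49
y1 = 4^(-1) mod 49 = 37
y2 = 49^(-1) mod 4 = 1
x = (3×4×37 + 0×49×1) mod 196 = 52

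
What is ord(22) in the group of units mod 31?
30

31 is prime, so ord(22) divides φ(31) = 30.
Divisors of 30: 1, 2, 3, 5, 6, 10, 15, 30.
Repeated squaring: 22^1 ≡ 22, 22^2 ≡ 19, 22^4 ≡ 20, 22^8 ≡ 28, 22^16 ≡ 9 (mod 31).
Test 22^d mod 31 for each divisor d in increasing order:
22^1 ≡ 22
22^2 ≡ 19
22^3 = 22^2·22^1 ≡ 15
22^5 = 22^4·22^1 ≡ 6
22^6 = 22^4·22^2 ≡ 8
22^10 = 22^8·22^2 ≡ 5
22^15 = 22^8·22^4·22^2·22^1 ≡ 30
22^30 = 22^16·22^8·22^4·22^2 ≡ 1  ← first divisor giving 1
The order is 30.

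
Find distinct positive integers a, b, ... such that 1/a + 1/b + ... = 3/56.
1/19 + 1/1064

Greedy algorithm:
3/56: ceiling(56/3) = 19, use 1/19
1/1064: ceiling(1064/1) = 1064, use 1/1064
Result: 3/56 = 1/19 + 1/1064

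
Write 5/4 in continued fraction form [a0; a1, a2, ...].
[1; 4]

Euclidean algorithm steps:
5 = 1 × 4 + 1
4 = 4 × 1 + 0
Continued fraction: [1; 4]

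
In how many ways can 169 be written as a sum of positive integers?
250438925115

p(n) counts ways to write n as a sum of positive integers (order ignored).
Euler's pentagonal recurrence: p(k) = p(k-1) + p(k-2) - p(k-5) - p(k-7) + p(k-12) + p(k-15) - ... (offsets j(3j∓1)/2, signs ++--, p(0)=1, p(<0)=0).
DP table for k = 0..168: p(0)=1, p(1)=1, p(2)=2, p(3)=3, p(4)=5, p(5)=7, p(6)=11, p(7)=15, p(8)=22, p(9)=30, p(10)=42, p(11)=56, p(12)=77, p(13)=101, p(14)=135, p(15)=176, p(16)=231, p(17)=297, p(18)=385, p(19)=490, p(20)=627, p(21)=792, p(22)=1002, p(23)=1255, p(24)=1575, p(25)=1958, p(26)=2436, p(27)=3010, p(28)=3718, p(29)=4565, p(30)=5604, p(31)=6842, p(32)=8349, p(33)=10143, p(34)=12310, p(35)=14883, p(36)=17977, p(37)=21637, p(38)=26015, p(39)=31185, p(40)=37338, p(41)=44583, p(42)=53174, p(43)=63261, p(44)=75175, p(45)=89134, p(46)=105558, p(47)=124754, p(48)=147273, p(49)=173525, p(50)=204226, p(51)=239943, p(52)=281589, p(53)=329931, p(54)=386155, p(55)=451276, p(56)=526823, p(57)=614154, p(58)=715220, p(59)=831820, p(60)=966467, p(61)=1121505, p(62)=1300156, p(63)=1505499, p(64)=1741630, p(65)=2012558, p(66)=2323520, p(67)=2679689, p(68)=3087735, p(69)=3554345, p(70)=4087968, p(71)=4697205, p(72)=5392783, p(73)=6185689, p(74)=7089500, p(75)=8118264, p(76)=9289091, p(77)=10619863, p(78)=12132164, p(79)=13848650, p(80)=15796476, p(81)=18004327, p(82)=20506255, p(83)=23338469, p(84)=26543660, p(85)=30167357, p(86)=34262962, p(87)=38887673, p(88)=44108109, p(89)=49995925, p(90)=56634173, p(91)=64112359, p(92)=72533807, p(93)=82010177, p(94)=92669720, p(95)=104651419, p(96)=118114304, p(97)=133230930, p(98)=150198136, p(99)=169229875, p(100)=190569292, p(101)=214481126, p(102)=241265379, p(103)=271248950, p(104)=304801365, p(105)=342325709, p(106)=384276336, p(107)=431149389, p(108)=483502844, p(109)=541946240, p(110)=607163746, p(111)=679903203, p(112)=761002156, p(113)=851376628, p(114)=952050665, p(115)=1064144451, p(116)=1188908248, p(117)=1327710076, p(118)=1482074143, p(119)=1653668665, p(120)=1844349560, p(121)=2056148051, p(122)=2291320912, p(123)=2552338241, p(124)=2841940500, p(125)=3163127352, p(126)=3519222692, p(127)=3913864295, p(128)=4351078600, p(129)=4835271870, p(130)=5371315400, p(131)=5964539504, p(132)=6620830889, p(133)=7346629512, p(134)=8149040695, p(135)=9035836076, p(136)=10015581680, p(137)=11097645016, p(138)=12292341831, p(139)=13610949895, p(140)=15065878135, p(141)=16670689208, p(142)=18440293320, p(143)=20390982757, p(144)=22540654445, p(145)=24908858009, p(146)=27517052599, p(147)=30388671978, p(148)=33549419497, p(149)=37027355200, p(150)=40853235313, p(151)=45060624582, p(152)=49686288421, p(153)=54770336324, p(154)=60356673280, p(155)=66493182097, p(156)=73232243759, p(157)=80630964769, p(158)=88751778802, p(159)=97662728555, p(160)=107438159466, p(161)=118159068427, p(162)=129913904637, p(163)=142798995930, p(164)=156919475295, p(165)=172389800255, p(166)=189334822579, p(167)=207890420102, p(168)=228204732751.
Final step: p(169) = p(168) + p(167) - p(164) - p(162) + p(157) + p(154) - p(147) - p(143) + p(134) + p(129) - p(118) - p(112) + p(99) + p(92) - p(77) - p(69) + p(52) + p(43) - p(24) - p(14)
= 228204732751 + 207890420102 - 156919475295 - 129913904637 + 80630964769 + 60356673280 - 30388671978 - 20390982757 + 8149040695 + 4835271870 - 1482074143 - 761002156 + 169229875 + 72533807 - 10619863 - 3554345 + 281589 + 63261 - 1575 - 135
= 250438925115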